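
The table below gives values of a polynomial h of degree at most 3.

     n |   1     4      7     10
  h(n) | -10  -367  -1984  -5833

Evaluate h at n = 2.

Write h(n) = an^3 + bn^2 + cn + d. Substituting each data point gives a linear system:
  a + b + c + d = -10
  64a + 16b + 4c + d = -367
  343a + 49b + 7c + d = -1984
  1000a + 100b + 10c + d = -5833
Solving the system yields a = -6, b = 2, c = -3, d = -3.
So h(n) = -6n³ + 2n² - 3n - 3.
Then h(2) = -49.

-49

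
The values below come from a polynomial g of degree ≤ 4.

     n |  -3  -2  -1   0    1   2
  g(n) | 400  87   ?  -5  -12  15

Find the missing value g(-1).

On equispaced nodes a degree-4 polynomial has vanishing fifth forward difference, so
  - g(-3) + 5·g(-2) - 10·g(-1) + 10·g(0) - 5·g(1) + g(2) = 0.
Substituting the known values and solving for g(-1):
  -10·g(-1) = -60
  g(-1) = 6.

6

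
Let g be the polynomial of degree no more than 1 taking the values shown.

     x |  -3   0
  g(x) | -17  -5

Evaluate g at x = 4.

11

Write g(x) = ax + b. Substituting each data point gives a linear system:
  -3a + b = -17
  b = -5
Solving the system yields a = 4, b = -5.
So g(x) = 4x - 5.
Then g(4) = 11.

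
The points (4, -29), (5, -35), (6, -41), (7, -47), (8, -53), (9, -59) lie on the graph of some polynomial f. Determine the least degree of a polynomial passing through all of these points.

1

Forward differences of the values at n = 4, 5, 6, 7, 8, 9:
  f  : -29  -35  -41  -47  -53  -59
  Δ  : -6  -6  -6  -6  -6
  Δ^2: 0  0  0  0
  Δ^3: 0  0  0
  Δ^4: 0  0
  Δ^5: 0
The first differences are constant (-6) and nonzero, while all higher differences vanish, so the minimal degree is 1.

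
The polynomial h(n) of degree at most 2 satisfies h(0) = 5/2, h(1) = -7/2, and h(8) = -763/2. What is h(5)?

Write h(n) = an^2 + bn + c. Substituting each data point gives a linear system:
  c = 5/2
  a + b + c = -7/2
  64a + 8b + c = -763/2
Solving the system yields a = -6, b = 0, c = 5/2.
So h(n) = -6n² + 5/2.
Then h(5) = -295/2.

-295/2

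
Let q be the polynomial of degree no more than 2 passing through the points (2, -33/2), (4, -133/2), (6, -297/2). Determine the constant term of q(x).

3/2

Write q(x) = ax^2 + bx + c. Substituting each data point gives a linear system:
  4a + 2b + c = -33/2
  16a + 4b + c = -133/2
  36a + 6b + c = -297/2
Solving the system yields a = -4, b = -1, c = 3/2.
So q(x) = -4x^2 - x + 3/2.
The constant term is 3/2.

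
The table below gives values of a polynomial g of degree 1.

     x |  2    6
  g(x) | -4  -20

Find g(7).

Using the Lagrange interpolation formula with nodes 2, 6:
  L_0(x) = (x - 6) / -4
  L_1(x) = (x - 2) / 4
Then g(x) = -4·L_0(x) - 20·L_1(x).
Expanding and collecting terms gives g(x) = -4x + 4.
Evaluating at x = 7: g(7) = -24.

-24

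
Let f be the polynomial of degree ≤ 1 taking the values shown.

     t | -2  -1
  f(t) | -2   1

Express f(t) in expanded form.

Write f(t) = at + b. Substituting each data point gives a linear system:
  -2a + b = -2
  -a + b = 1
Solving the system yields a = 3, b = 4.
So f(t) = 3t + 4.
Check: f(-2) = -2. ✓

f(t) = 3t + 4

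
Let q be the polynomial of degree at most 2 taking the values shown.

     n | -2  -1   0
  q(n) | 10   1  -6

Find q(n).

q(n) = n^2 - 6n - 6

Using the Lagrange interpolation formula with nodes -2, -1, 0:
  L_0(n) = (n + 1)n / 2
  L_1(n) = (n + 2)n / -1
  L_2(n) = (n + 2)(n + 1) / 2
Then q(n) = 10·L_0(n) + 1·L_1(n) - 6·L_2(n).
Expanding and collecting terms gives q(n) = n² - 6n - 6.
Check: q(-2) = 10. ✓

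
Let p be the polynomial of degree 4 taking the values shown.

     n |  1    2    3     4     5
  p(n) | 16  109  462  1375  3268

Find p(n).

p(n) = 5n^4 + 5n^2 + 3n + 3

Write p(n) = an^4 + bn^3 + cn^2 + dn + e. Substituting each data point gives a linear system:
  a + b + c + d + e = 16
  16a + 8b + 4c + 2d + e = 109
  81a + 27b + 9c + 3d + e = 462
  256a + 64b + 16c + 4d + e = 1375
  625a + 125b + 25c + 5d + e = 3268
Solving the system yields a = 5, b = 0, c = 5, d = 3, e = 3.
So p(n) = 5n^4 + 5n^2 + 3n + 3.
Check: p(3) = 462. ✓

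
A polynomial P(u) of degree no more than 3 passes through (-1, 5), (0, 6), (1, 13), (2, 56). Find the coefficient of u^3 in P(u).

Write P(u) = au^3 + bu^2 + cu + d. Substituting each data point gives a linear system:
  -a + b - c + d = 5
  d = 6
  a + b + c + d = 13
  8a + 4b + 2c + d = 56
Solving the system yields a = 5, b = 3, c = -1, d = 6.
So P(u) = 5u³ + 3u² - u + 6.
The leading coefficient is 5.

5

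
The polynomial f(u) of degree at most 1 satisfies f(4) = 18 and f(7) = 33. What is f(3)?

13

Write f(u) = au + b. Substituting each data point gives a linear system:
  4a + b = 18
  7a + b = 33
Solving the system yields a = 5, b = -2.
So f(u) = 5u - 2.
Then f(3) = 13.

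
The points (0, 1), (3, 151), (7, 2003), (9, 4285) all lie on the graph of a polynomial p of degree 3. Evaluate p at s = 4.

365

Using the Lagrange interpolation formula with nodes 0, 3, 7, 9:
  L_0(s) = (s - 3)(s - 7)(s - 9) / -189
  L_1(s) = s(s - 7)(s - 9) / 72
  L_2(s) = s(s - 3)(s - 9) / -56
  L_3(s) = s(s - 3)(s - 7) / 108
Then p(s) = 1·L_0(s) + 151·L_1(s) + 2003·L_2(s) + 4285·L_3(s).
Expanding and collecting terms gives p(s) = 6s³ - s² - s + 1.
Evaluating at s = 4: p(4) = 365.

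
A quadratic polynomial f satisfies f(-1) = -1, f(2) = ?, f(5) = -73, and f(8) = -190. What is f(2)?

-10

On equispaced nodes a degree-2 polynomial has vanishing third forward difference, so
  - f(-1) + 3·f(2) - 3·f(5) + f(8) = 0.
Substituting the known values and solving for f(2):
  3·f(2) = -30
  f(2) = -10.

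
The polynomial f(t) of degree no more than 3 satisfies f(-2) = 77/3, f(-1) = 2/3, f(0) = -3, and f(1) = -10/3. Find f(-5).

1226/3

Forward differences of the values at t = -2, -1, 0, 1:
  f  : 77/3  2/3  -3  -10/3
  Δ  : -25  -11/3  -1/3
  Δ^2: 64/3  10/3
  Δ^3: -18
The third differences are constant, confirming degree 3.
Interpolating (Newton forward form) and evaluating at t = -5 gives f(-5) = 1226/3.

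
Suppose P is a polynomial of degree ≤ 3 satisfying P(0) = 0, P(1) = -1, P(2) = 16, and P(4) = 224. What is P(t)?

P(t) = 5t^3 - 6t^2

Write P(t) = at^3 + bt^2 + ct + d. Substituting each data point gives a linear system:
  d = 0
  a + b + c + d = -1
  8a + 4b + 2c + d = 16
  64a + 16b + 4c + d = 224
Solving the system yields a = 5, b = -6, c = 0, d = 0.
So P(t) = 5t^3 - 6t^2.
Check: P(0) = 0. ✓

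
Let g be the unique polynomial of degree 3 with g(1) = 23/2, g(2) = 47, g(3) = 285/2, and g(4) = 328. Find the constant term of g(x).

6

Write g(x) = ax^3 + bx^2 + cx + d. Substituting each data point gives a linear system:
  a + b + c + d = 23/2
  8a + 4b + 2c + d = 47
  27a + 9b + 3c + d = 285/2
  64a + 16b + 4c + d = 328
Solving the system yields a = 5, b = 0, c = 1/2, d = 6.
So g(x) = 5x^3 + (1/2)x + 6.
The constant term is 6.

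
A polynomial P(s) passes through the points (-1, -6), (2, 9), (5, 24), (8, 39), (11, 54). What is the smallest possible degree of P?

1

Forward differences of the values at s = -1, 2, 5, 8, 11:
  P  : -6  9  24  39  54
  Δ  : 15  15  15  15
  Δ^2: 0  0  0
  Δ^3: 0  0
  Δ^4: 0
The first differences are constant (15) and nonzero, while all higher differences vanish, so the minimal degree is 1.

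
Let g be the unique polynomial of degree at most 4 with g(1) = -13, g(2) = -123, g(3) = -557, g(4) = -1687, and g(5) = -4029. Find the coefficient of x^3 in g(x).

-2

Write g(x) = ax^4 + bx^3 + cx^2 + dx + e. Substituting each data point gives a linear system:
  a + b + c + d + e = -13
  16a + 8b + 4c + 2d + e = -123
  81a + 27b + 9c + 3d + e = -557
  256a + 64b + 16c + 4d + e = -1687
  625a + 125b + 25c + 5d + e = -4029
Solving the system yields a = -6, b = -2, c = 0, d = -6, e = 1.
So g(x) = -6x^4 - 2x^3 - 6x + 1.
The coefficient of x^3 is -2.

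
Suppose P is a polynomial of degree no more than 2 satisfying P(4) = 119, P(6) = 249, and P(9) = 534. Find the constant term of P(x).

3

Write P(x) = ax^2 + bx + c. Substituting each data point gives a linear system:
  16a + 4b + c = 119
  36a + 6b + c = 249
  81a + 9b + c = 534
Solving the system yields a = 6, b = 5, c = 3.
So P(x) = 6x^2 + 5x + 3.
The constant term is 3.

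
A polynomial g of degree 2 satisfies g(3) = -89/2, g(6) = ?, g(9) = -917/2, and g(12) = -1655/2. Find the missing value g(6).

On equispaced nodes a degree-2 polynomial has vanishing third forward difference, so
  - g(3) + 3·g(6) - 3·g(9) + g(12) = 0.
Substituting the known values and solving for g(6):
  3·g(6) = -1185/2
  g(6) = -395/2.

-395/2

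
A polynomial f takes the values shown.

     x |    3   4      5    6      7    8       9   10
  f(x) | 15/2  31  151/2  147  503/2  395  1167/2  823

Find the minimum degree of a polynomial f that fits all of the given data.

Forward differences of the values at x = 3, 4, 5, 6, 7, 8, 9, 10:
  f  : 15/2  31  151/2  147  503/2  395  1167/2  823
  Δ  : 47/2  89/2  143/2  209/2  287/2  377/2  479/2
  Δ^2: 21  27  33  39  45  51
  Δ^3: 6  6  6  6  6
  Δ^4: 0  0  0  0
  Δ^5: 0  0  0
  Δ^6: 0  0
  Δ^7: 0
The third differences are constant (6) and nonzero, while all higher differences vanish, so the minimal degree is 3.

3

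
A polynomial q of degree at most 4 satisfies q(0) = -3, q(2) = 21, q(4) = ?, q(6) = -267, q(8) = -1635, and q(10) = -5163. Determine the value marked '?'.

45

On equispaced nodes a degree-4 polynomial has vanishing fifth forward difference, so
  - q(0) + 5·q(2) - 10·q(4) + 10·q(6) - 5·q(8) + q(10) = 0.
Substituting the known values and solving for q(4):
  -10·q(4) = -450
  q(4) = 45.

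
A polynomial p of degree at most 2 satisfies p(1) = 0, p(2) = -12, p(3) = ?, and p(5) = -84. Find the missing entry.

The 3 known points determine the degree-2 polynomial uniquely.
Write p(n) = an^2 + bn + c. Substituting each data point gives a linear system:
  a + b + c = 0
  4a + 2b + c = -12
  25a + 5b + c = -84
Solving the system yields a = -3, b = -3, c = 6.
So p(n) = -3n^2 - 3n + 6.
Then p(3) = -30.

-30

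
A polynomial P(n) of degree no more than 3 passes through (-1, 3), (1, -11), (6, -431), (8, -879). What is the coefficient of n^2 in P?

Write P(n) = an^3 + bn^2 + cn + d. Substituting each data point gives a linear system:
  -a + b - c + d = 3
  a + b + c + d = -11
  216a + 36b + 6c + d = -431
  512a + 64b + 8c + d = -879
Solving the system yields a = -1, b = -5, c = -6, d = 1.
So P(n) = -n^3 - 5n^2 - 6n + 1.
The coefficient of n^2 is -5.

-5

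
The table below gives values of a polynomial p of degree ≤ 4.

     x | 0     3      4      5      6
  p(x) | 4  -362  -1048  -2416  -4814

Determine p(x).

Write p(x) = ax^4 + bx^3 + cx^2 + dx + e. Substituting each data point gives a linear system:
  e = 4
  81a + 27b + 9c + 3d + e = -362
  256a + 64b + 16c + 4d + e = -1048
  625a + 125b + 25c + 5d + e = -2416
  1296a + 216b + 36c + 6d + e = -4814
Solving the system yields a = -3, b = -4, c = -2, d = 1, e = 4.
So p(x) = -3x^4 - 4x^3 - 2x^2 + x + 4.
Check: p(5) = -2416. ✓

p(x) = -3x^4 - 4x^3 - 2x^2 + x + 4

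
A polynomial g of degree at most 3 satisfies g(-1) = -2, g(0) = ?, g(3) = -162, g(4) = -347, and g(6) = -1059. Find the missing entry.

The 4 known points determine the degree-3 polynomial uniquely.
Write g(x) = ax^3 + bx^2 + cx + d. Substituting each data point gives a linear system:
  -a + b - c + d = -2
  27a + 9b + 3c + d = -162
  64a + 16b + 4c + d = -347
  216a + 36b + 6c + d = -1059
Solving the system yields a = -4, b = -5, c = -2, d = -3.
So g(x) = -4x^3 - 5x^2 - 2x - 3.
Then g(0) = -3.

-3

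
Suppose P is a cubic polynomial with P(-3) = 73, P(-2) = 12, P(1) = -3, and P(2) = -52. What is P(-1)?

-1

Write P(s) = as^3 + bs^2 + cs + d. Substituting each data point gives a linear system:
  -27a + 9b - 3c + d = 73
  -8a + 4b - 2c + d = 12
  a + b + c + d = -3
  8a + 4b + 2c + d = -52
Solving the system yields a = -5, b = -6, c = 4, d = 4.
So P(s) = -5s^3 - 6s^2 + 4s + 4.
Then P(-1) = -1.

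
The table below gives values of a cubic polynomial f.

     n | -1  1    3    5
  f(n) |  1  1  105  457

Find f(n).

f(n) = 3n^3 + 4n^2 - 3n - 3

Write f(n) = an^3 + bn^2 + cn + d. Substituting each data point gives a linear system:
  -a + b - c + d = 1
  a + b + c + d = 1
  27a + 9b + 3c + d = 105
  125a + 25b + 5c + d = 457
Solving the system yields a = 3, b = 4, c = -3, d = -3.
So f(n) = 3n^3 + 4n^2 - 3n - 3.
Check: f(5) = 457. ✓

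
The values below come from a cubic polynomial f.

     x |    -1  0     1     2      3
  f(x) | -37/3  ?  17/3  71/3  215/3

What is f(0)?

On equispaced nodes a degree-3 polynomial has vanishing fourth forward difference, so
  f(-1) - 4·f(0) + 6·f(1) - 4·f(2) + f(3) = 0.
Substituting the known values and solving for f(0):
  -4·f(0) = 4/3
  f(0) = -1/3.

-1/3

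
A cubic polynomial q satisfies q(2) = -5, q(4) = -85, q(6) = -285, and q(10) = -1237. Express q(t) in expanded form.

Using the Lagrange interpolation formula with nodes 2, 4, 6, 10:
  L_0(t) = (t - 4)(t - 6)(t - 10) / -64
  L_1(t) = (t - 2)(t - 6)(t - 10) / 24
  L_2(t) = (t - 2)(t - 4)(t - 10) / -32
  L_3(t) = (t - 2)(t - 4)(t - 6) / 192
Then q(t) = -5·L_0(t) - 85·L_1(t) - 285·L_2(t) - 1237·L_3(t).
Expanding and collecting terms gives q(t) = -t³ - 3t² + 6t + 3.
Check: q(10) = -1237. ✓

q(t) = -t^3 - 3t^2 + 6t + 3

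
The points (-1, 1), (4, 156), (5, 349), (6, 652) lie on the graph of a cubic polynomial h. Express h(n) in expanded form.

h(n) = 4n^3 - 5n^2 - 6n + 4

Write h(n) = an^3 + bn^2 + cn + d. Substituting each data point gives a linear system:
  -a + b - c + d = 1
  64a + 16b + 4c + d = 156
  125a + 25b + 5c + d = 349
  216a + 36b + 6c + d = 652
Solving the system yields a = 4, b = -5, c = -6, d = 4.
So h(n) = 4n³ - 5n² - 6n + 4.
Check: h(6) = 652. ✓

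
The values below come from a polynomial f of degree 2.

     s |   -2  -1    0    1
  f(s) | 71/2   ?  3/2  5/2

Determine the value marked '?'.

The 3 known points determine the degree-2 polynomial uniquely.
Write f(s) = as^2 + bs + c. Substituting each data point gives a linear system:
  4a - 2b + c = 71/2
  c = 3/2
  a + b + c = 5/2
Solving the system yields a = 6, b = -5, c = 3/2.
So f(s) = 6s² - 5s + 3/2.
Then f(-1) = 25/2.

25/2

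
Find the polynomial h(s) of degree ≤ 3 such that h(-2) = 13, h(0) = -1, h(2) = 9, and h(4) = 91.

Using the Lagrange interpolation formula with nodes -2, 0, 2, 4:
  L_0(s) = s(s - 2)(s - 4) / -48
  L_1(s) = (s + 2)(s - 2)(s - 4) / 16
  L_2(s) = (s + 2)s(s - 4) / -16
  L_3(s) = (s + 2)s(s - 2) / 48
Then h(s) = 13·L_0(s) - 1·L_1(s) + 9·L_2(s) + 91·L_3(s).
Expanding and collecting terms gives h(s) = s^3 + 3s^2 - 5s - 1.
Check: h(4) = 91. ✓

h(s) = s^3 + 3s^2 - 5s - 1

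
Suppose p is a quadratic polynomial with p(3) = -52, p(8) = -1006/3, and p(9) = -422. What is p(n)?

p(n) = -5n^2 - (5/3)n - 2

Write p(n) = an^2 + bn + c. Substituting each data point gives a linear system:
  9a + 3b + c = -52
  64a + 8b + c = -1006/3
  81a + 9b + c = -422
Solving the system yields a = -5, b = -5/3, c = -2.
So p(n) = -5n^2 - (5/3)n - 2.
Check: p(8) = -1006/3. ✓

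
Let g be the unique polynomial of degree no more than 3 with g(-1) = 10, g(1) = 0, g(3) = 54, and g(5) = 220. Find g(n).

Write g(n) = an^3 + bn^2 + cn + d. Substituting each data point gives a linear system:
  -a + b - c + d = 10
  a + b + c + d = 0
  27a + 9b + 3c + d = 54
  125a + 25b + 5c + d = 220
Solving the system yields a = 1, b = 5, c = -6, d = 0.
So g(n) = n^3 + 5n^2 - 6n.
Check: g(3) = 54. ✓

g(n) = n^3 + 5n^2 - 6n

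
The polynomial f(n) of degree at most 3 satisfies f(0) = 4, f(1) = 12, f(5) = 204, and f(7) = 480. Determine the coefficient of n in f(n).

Write f(n) = an^3 + bn^2 + cn + d. Substituting each data point gives a linear system:
  d = 4
  a + b + c + d = 12
  125a + 25b + 5c + d = 204
  343a + 49b + 7c + d = 480
Solving the system yields a = 1, b = 2, c = 5, d = 4.
So f(n) = n^3 + 2n^2 + 5n + 4.
The coefficient of n is 5.

5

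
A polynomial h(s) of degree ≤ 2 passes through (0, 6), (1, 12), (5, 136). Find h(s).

h(s) = 5s^2 + s + 6

Using the Lagrange interpolation formula with nodes 0, 1, 5:
  L_0(s) = (s - 1)(s - 5) / 5
  L_1(s) = s(s - 5) / -4
  L_2(s) = s(s - 1) / 20
Then h(s) = 6·L_0(s) + 12·L_1(s) + 136·L_2(s).
Expanding and collecting terms gives h(s) = 5s^2 + s + 6.
Check: h(5) = 136. ✓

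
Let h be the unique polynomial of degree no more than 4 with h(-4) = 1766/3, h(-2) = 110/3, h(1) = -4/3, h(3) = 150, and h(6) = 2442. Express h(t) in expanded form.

Using the Lagrange interpolation formula with nodes -4, -2, 1, 3, 6:
  L_0(t) = (t + 2)(t - 1)(t - 3)(t - 6) / 700
  L_1(t) = (t + 4)(t - 1)(t - 3)(t - 6) / -240
  L_2(t) = (t + 4)(t + 2)(t - 3)(t - 6) / 150
  L_3(t) = (t + 4)(t + 2)(t - 1)(t - 6) / -210
  L_4(t) = (t + 4)(t + 2)(t - 1)(t - 3) / 1200
Then h(t) = 1766/3·L_0(t) + 110/3·L_1(t) - 4/3·L_2(t) + 150·L_3(t) + 2442·L_4(t).
Expanding and collecting terms gives h(t) = 2t^4 - t^3 + (5/3)t^2 + 2t - 6.
Check: h(6) = 2442. ✓

h(t) = 2t^4 - t^3 + (5/3)t^2 + 2t - 6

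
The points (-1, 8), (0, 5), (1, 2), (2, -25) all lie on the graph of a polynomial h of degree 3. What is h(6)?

-853

Forward differences of the values at s = -1, 0, 1, 2:
  h  : 8  5  2  -25
  Δ  : -3  -3  -27
  Δ^2: 0  -24
  Δ^3: -24
The third differences are constant, confirming degree 3.
Interpolating (Newton forward form) and evaluating at s = 6 gives h(6) = -853.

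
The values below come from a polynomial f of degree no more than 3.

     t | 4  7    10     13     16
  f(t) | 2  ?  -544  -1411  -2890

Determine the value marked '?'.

The 4 known points determine the degree-3 polynomial uniquely.
Write f(t) = at^3 + bt^2 + ct + d. Substituting each data point gives a linear system:
  64a + 16b + 4c + d = 2
  1000a + 100b + 10c + d = -544
  2197a + 169b + 13c + d = -1411
  4096a + 256b + 16c + d = -2890
Solving the system yields a = -1, b = 5, c = -5, d = 6.
So f(t) = -t^3 + 5t^2 - 5t + 6.
Then f(7) = -127.

-127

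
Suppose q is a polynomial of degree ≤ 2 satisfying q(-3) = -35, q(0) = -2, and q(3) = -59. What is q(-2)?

Forward differences of the values at t = -3, 0, 3:
  q  : -35  -2  -59
  Δ  : 33  -57
  Δ^2: -90
The second differences are constant, confirming degree 2.
Interpolating (Newton forward form) and evaluating at t = -2 gives q(-2) = -14.

-14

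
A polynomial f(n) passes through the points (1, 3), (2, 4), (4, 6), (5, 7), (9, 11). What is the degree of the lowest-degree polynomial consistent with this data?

1

Divided differences on the nodes 1, 2, 4, 5, 9:
  order 0: 3  4  6  7  11
  order 1: 1  1  1  1
  order 2: 0  0  0
  order 3: 0  0
  order 4: 0
The order-1 divided differences are all 1 (nonzero) and every higher order vanishes, so the data lies on a polynomial of degree exactly 1.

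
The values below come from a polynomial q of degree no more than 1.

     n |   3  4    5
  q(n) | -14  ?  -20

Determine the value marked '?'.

On equispaced nodes a degree-1 polynomial has vanishing second forward difference, so
  q(3) - 2·q(4) + q(5) = 0.
Substituting the known values and solving for q(4):
  -2·q(4) = 34
  q(4) = -17.

-17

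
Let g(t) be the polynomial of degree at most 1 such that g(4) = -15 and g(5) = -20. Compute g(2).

-5

Write g(t) = at + b. Substituting each data point gives a linear system:
  4a + b = -15
  5a + b = -20
Solving the system yields a = -5, b = 5.
So g(t) = -5t + 5.
Then g(2) = -5.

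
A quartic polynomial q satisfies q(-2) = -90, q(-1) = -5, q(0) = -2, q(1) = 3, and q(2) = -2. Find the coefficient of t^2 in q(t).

Write q(t) = at^4 + bt^3 + ct^2 + dt + e. Substituting each data point gives a linear system:
  16a - 8b + 4c - 2d + e = -90
  a - b + c - d + e = -5
  e = -2
  a + b + c + d + e = 3
  16a + 8b + 4c + 2d + e = -2
Solving the system yields a = -4, b = 6, c = 5, d = -2, e = -2.
So q(t) = -4t⁴ + 6t³ + 5t² - 2t - 2.
The coefficient of t^2 is 5.

5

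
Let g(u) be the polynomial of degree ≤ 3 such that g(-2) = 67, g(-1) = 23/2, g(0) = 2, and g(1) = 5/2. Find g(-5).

Forward differences of the values at u = -2, -1, 0, 1:
  g  : 67  23/2  2  5/2
  Δ  : -111/2  -19/2  1/2
  Δ^2: 46  10
  Δ^3: -36
The third differences are constant, confirming degree 3.
Interpolating (Newton forward form) and evaluating at u = -5 gives g(-5) = 1739/2.

1739/2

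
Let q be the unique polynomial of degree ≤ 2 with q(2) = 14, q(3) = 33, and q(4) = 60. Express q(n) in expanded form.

Write q(n) = an^2 + bn + c. Substituting each data point gives a linear system:
  4a + 2b + c = 14
  9a + 3b + c = 33
  16a + 4b + c = 60
Solving the system yields a = 4, b = -1, c = 0.
So q(n) = 4n^2 - n.
Check: q(2) = 14. ✓

q(n) = 4n^2 - n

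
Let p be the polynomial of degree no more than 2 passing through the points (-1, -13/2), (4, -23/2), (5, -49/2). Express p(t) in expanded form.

Write p(t) = at^2 + bt + c. Substituting each data point gives a linear system:
  a - b + c = -13/2
  16a + 4b + c = -23/2
  25a + 5b + c = -49/2
Solving the system yields a = -2, b = 5, c = 1/2.
So p(t) = -2t^2 + 5t + 1/2.
Check: p(-1) = -13/2. ✓

p(t) = -2t^2 + 5t + 1/2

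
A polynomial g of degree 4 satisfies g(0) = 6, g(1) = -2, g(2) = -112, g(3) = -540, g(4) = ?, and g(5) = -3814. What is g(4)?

On equispaced nodes a degree-4 polynomial has vanishing fifth forward difference, so
  - g(0) + 5·g(1) - 10·g(2) + 10·g(3) - 5·g(4) + g(5) = 0.
Substituting the known values and solving for g(4):
  -5·g(4) = 8110
  g(4) = -1622.

-1622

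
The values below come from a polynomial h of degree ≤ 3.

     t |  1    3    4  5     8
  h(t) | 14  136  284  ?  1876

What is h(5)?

The 4 known points determine the degree-3 polynomial uniquely.
Write h(t) = at^3 + bt^2 + ct + d. Substituting each data point gives a linear system:
  a + b + c + d = 14
  27a + 9b + 3c + d = 136
  64a + 16b + 4c + d = 284
  512a + 64b + 8c + d = 1876
Solving the system yields a = 3, b = 5, c = 2, d = 4.
So h(t) = 3t^3 + 5t^2 + 2t + 4.
Then h(5) = 514.

514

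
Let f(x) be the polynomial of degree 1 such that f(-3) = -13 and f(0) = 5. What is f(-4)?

-19

Write f(x) = ax + b. Substituting each data point gives a linear system:
  -3a + b = -13
  b = 5
Solving the system yields a = 6, b = 5.
So f(x) = 6x + 5.
Then f(-4) = -19.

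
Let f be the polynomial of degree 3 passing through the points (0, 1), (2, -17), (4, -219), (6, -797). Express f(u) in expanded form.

f(u) = -4u^3 + u^2 + 5u + 1

Write f(u) = au^3 + bu^2 + cu + d. Substituting each data point gives a linear system:
  d = 1
  8a + 4b + 2c + d = -17
  64a + 16b + 4c + d = -219
  216a + 36b + 6c + d = -797
Solving the system yields a = -4, b = 1, c = 5, d = 1.
So f(u) = -4u^3 + u^2 + 5u + 1.
Check: f(4) = -219. ✓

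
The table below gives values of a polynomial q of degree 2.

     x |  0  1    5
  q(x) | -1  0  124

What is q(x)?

Write q(x) = ax^2 + bx + c. Substituting each data point gives a linear system:
  c = -1
  a + b + c = 0
  25a + 5b + c = 124
Solving the system yields a = 6, b = -5, c = -1.
So q(x) = 6x^2 - 5x - 1.
Check: q(0) = -1. ✓

q(x) = 6x^2 - 5x - 1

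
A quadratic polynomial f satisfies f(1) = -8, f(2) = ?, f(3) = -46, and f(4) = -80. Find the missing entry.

The 3 known points determine the degree-2 polynomial uniquely.
Write f(t) = at^2 + bt + c. Substituting each data point gives a linear system:
  a + b + c = -8
  9a + 3b + c = -46
  16a + 4b + c = -80
Solving the system yields a = -5, b = 1, c = -4.
So f(t) = -5t² + t - 4.
Then f(2) = -22.

-22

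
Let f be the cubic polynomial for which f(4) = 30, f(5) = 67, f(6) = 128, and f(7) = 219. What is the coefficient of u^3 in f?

Write f(u) = au^3 + bu^2 + cu + d. Substituting each data point gives a linear system:
  64a + 16b + 4c + d = 30
  125a + 25b + 5c + d = 67
  216a + 36b + 6c + d = 128
  343a + 49b + 7c + d = 219
Solving the system yields a = 1, b = -3, c = 3, d = 2.
So f(u) = u^3 - 3u^2 + 3u + 2.
The leading coefficient is 1.

1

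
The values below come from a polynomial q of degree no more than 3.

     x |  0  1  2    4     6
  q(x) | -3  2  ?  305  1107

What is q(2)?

The 4 known points determine the degree-3 polynomial uniquely.
Write q(x) = ax^3 + bx^2 + cx + d. Substituting each data point gives a linear system:
  d = -3
  a + b + c + d = 2
  64a + 16b + 4c + d = 305
  216a + 36b + 6c + d = 1107
Solving the system yields a = 6, b = -6, c = 5, d = -3.
So q(x) = 6x³ - 6x² + 5x - 3.
Then q(2) = 31.

31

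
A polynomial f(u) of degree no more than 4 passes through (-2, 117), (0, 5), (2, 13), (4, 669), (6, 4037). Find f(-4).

1357

Forward differences of the values at u = -2, 0, 2, 4, 6:
  f  : 117  5  13  669  4037
  Δ  : -112  8  656  3368
  Δ^2: 120  648  2712
  Δ^3: 528  2064
  Δ^4: 1536
The fourth differences are constant, confirming degree 4.
Interpolating (Newton forward form) and evaluating at u = -4 gives f(-4) = 1357.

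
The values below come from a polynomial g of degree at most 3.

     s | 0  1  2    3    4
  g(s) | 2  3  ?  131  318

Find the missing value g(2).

On equispaced nodes a degree-3 polynomial has vanishing fourth forward difference, so
  g(0) - 4·g(1) + 6·g(2) - 4·g(3) + g(4) = 0.
Substituting the known values and solving for g(2):
  6·g(2) = 216
  g(2) = 36.

36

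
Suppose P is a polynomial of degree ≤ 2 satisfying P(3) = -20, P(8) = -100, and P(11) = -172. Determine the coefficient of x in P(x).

Write P(x) = ax^2 + bx + c. Substituting each data point gives a linear system:
  9a + 3b + c = -20
  64a + 8b + c = -100
  121a + 11b + c = -172
Solving the system yields a = -1, b = -5, c = 4.
So P(x) = -x^2 - 5x + 4.
The coefficient of x is -5.

-5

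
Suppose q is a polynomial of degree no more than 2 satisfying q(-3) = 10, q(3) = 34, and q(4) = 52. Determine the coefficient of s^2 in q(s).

Write q(s) = as^2 + bs + c. Substituting each data point gives a linear system:
  9a - 3b + c = 10
  9a + 3b + c = 34
  16a + 4b + c = 52
Solving the system yields a = 2, b = 4, c = 4.
So q(s) = 2s^2 + 4s + 4.
The leading coefficient is 2.

2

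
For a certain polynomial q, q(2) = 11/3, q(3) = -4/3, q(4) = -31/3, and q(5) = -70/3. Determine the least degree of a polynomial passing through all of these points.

Forward differences of the values at t = 2, 3, 4, 5:
  q  : 11/3  -4/3  -31/3  -70/3
  Δ  : -5  -9  -13
  Δ^2: -4  -4
  Δ^3: 0
The second differences are constant (-4) and nonzero, while all higher differences vanish, so the minimal degree is 2.

2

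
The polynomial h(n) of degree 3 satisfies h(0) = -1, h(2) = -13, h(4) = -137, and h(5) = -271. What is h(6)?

-469

Using the Lagrange interpolation formula with nodes 0, 2, 4, 5:
  L_0(n) = (n - 2)(n - 4)(n - 5) / -40
  L_1(n) = n(n - 4)(n - 5) / 12
  L_2(n) = n(n - 2)(n - 5) / -8
  L_3(n) = n(n - 2)(n - 4) / 15
Then h(n) = -1·L_0(n) - 13·L_1(n) - 137·L_2(n) - 271·L_3(n).
Expanding and collecting terms gives h(n) = -2n^3 - 2n^2 + 6n - 1.
Evaluating at n = 6: h(6) = -469.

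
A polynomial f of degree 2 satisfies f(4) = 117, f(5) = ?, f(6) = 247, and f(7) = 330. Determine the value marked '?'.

176

The 3 known points determine the degree-2 polynomial uniquely.
Write f(u) = au^2 + bu + c. Substituting each data point gives a linear system:
  16a + 4b + c = 117
  36a + 6b + c = 247
  49a + 7b + c = 330
Solving the system yields a = 6, b = 5, c = 1.
So f(u) = 6u^2 + 5u + 1.
Then f(5) = 176.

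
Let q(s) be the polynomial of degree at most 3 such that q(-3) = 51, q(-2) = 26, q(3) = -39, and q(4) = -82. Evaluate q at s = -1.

Write q(s) = as^3 + bs^2 + cs + d. Substituting each data point gives a linear system:
  -27a + 9b - 3c + d = 51
  -8a + 4b - 2c + d = 26
  27a + 9b + 3c + d = -39
  64a + 16b + 4c + d = -82
Solving the system yields a = -1, b = 0, c = -6, d = 6.
So q(s) = -s^3 - 6s + 6.
Then q(-1) = 13.

13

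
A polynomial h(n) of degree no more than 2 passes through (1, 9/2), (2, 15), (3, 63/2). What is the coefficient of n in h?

3/2

Write h(n) = an^2 + bn + c. Substituting each data point gives a linear system:
  a + b + c = 9/2
  4a + 2b + c = 15
  9a + 3b + c = 63/2
Solving the system yields a = 3, b = 3/2, c = 0.
So h(n) = 3n^2 + (3/2)n.
The coefficient of n is 3/2.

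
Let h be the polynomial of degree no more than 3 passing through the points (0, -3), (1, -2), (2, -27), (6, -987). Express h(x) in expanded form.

h(x) = -5x^3 + 2x^2 + 4x - 3

Write h(x) = ax^3 + bx^2 + cx + d. Substituting each data point gives a linear system:
  d = -3
  a + b + c + d = -2
  8a + 4b + 2c + d = -27
  216a + 36b + 6c + d = -987
Solving the system yields a = -5, b = 2, c = 4, d = -3.
So h(x) = -5x^3 + 2x^2 + 4x - 3.
Check: h(2) = -27. ✓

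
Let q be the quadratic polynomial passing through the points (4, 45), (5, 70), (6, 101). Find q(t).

q(t) = 3t^2 - 2t + 5

Using the Lagrange interpolation formula with nodes 4, 5, 6:
  L_0(t) = (t - 5)(t - 6) / 2
  L_1(t) = (t - 4)(t - 6) / -1
  L_2(t) = (t - 4)(t - 5) / 2
Then q(t) = 45·L_0(t) + 70·L_1(t) + 101·L_2(t).
Expanding and collecting terms gives q(t) = 3t^2 - 2t + 5.
Check: q(5) = 70. ✓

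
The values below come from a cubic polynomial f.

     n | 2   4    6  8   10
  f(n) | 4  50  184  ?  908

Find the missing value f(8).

454

The 4 known points determine the degree-3 polynomial uniquely.
Write f(n) = an^3 + bn^2 + cn + d. Substituting each data point gives a linear system:
  8a + 4b + 2c + d = 4
  64a + 16b + 4c + d = 50
  216a + 36b + 6c + d = 184
  1000a + 100b + 10c + d = 908
Solving the system yields a = 1, b = -1, c = 1, d = -2.
So f(n) = n^3 - n^2 + n - 2.
Then f(8) = 454.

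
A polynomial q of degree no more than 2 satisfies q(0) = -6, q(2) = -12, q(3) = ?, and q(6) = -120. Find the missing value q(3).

-27

The 3 known points determine the degree-2 polynomial uniquely.
Write q(x) = ax^2 + bx + c. Substituting each data point gives a linear system:
  c = -6
  4a + 2b + c = -12
  36a + 6b + c = -120
Solving the system yields a = -4, b = 5, c = -6.
So q(x) = -4x^2 + 5x - 6.
Then q(3) = -27.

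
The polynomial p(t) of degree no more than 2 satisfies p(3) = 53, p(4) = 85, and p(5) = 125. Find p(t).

p(t) = 4t^2 + 4t + 5

Using the Lagrange interpolation formula with nodes 3, 4, 5:
  L_0(t) = (t - 4)(t - 5) / 2
  L_1(t) = (t - 3)(t - 5) / -1
  L_2(t) = (t - 3)(t - 4) / 2
Then p(t) = 53·L_0(t) + 85·L_1(t) + 125·L_2(t).
Expanding and collecting terms gives p(t) = 4t² + 4t + 5.
Check: p(5) = 125. ✓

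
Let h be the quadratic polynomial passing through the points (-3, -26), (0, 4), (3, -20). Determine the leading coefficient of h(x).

-3

Write h(x) = ax^2 + bx + c. Substituting each data point gives a linear system:
  9a - 3b + c = -26
  c = 4
  9a + 3b + c = -20
Solving the system yields a = -3, b = 1, c = 4.
So h(x) = -3x^2 + x + 4.
The leading coefficient is -3.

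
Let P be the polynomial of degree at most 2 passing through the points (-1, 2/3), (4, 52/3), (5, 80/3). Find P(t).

P(t) = t^2 + (1/3)t

Write P(t) = at^2 + bt + c. Substituting each data point gives a linear system:
  a - b + c = 2/3
  16a + 4b + c = 52/3
  25a + 5b + c = 80/3
Solving the system yields a = 1, b = 1/3, c = 0.
So P(t) = t^2 + (1/3)t.
Check: P(-1) = 2/3. ✓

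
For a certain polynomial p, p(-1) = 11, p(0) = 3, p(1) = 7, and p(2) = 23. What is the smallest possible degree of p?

Forward differences of the values at x = -1, 0, 1, 2:
  p  : 11  3  7  23
  Δ  : -8  4  16
  Δ^2: 12  12
  Δ^3: 0
The second differences are constant (12) and nonzero, while all higher differences vanish, so the minimal degree is 2.

2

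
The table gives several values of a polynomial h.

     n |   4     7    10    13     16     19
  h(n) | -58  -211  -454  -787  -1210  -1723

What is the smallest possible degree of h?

2

Forward differences of the values at n = 4, 7, 10, 13, 16, 19:
  h  : -58  -211  -454  -787  -1210  -1723
  Δ  : -153  -243  -333  -423  -513
  Δ^2: -90  -90  -90  -90
  Δ^3: 0  0  0
  Δ^4: 0  0
  Δ^5: 0
The second differences are constant (-90) and nonzero, while all higher differences vanish, so the minimal degree is 2.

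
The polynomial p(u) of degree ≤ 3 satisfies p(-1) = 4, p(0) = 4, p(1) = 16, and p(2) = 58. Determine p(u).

p(u) = 3u^3 + 6u^2 + 3u + 4

Write p(u) = au^3 + bu^2 + cu + d. Substituting each data point gives a linear system:
  -a + b - c + d = 4
  d = 4
  a + b + c + d = 16
  8a + 4b + 2c + d = 58
Solving the system yields a = 3, b = 6, c = 3, d = 4.
So p(u) = 3u^3 + 6u^2 + 3u + 4.
Check: p(0) = 4. ✓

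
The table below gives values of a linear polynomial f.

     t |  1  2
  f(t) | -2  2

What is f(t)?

f(t) = 4t - 6

Write f(t) = at + b. Substituting each data point gives a linear system:
  a + b = -2
  2a + b = 2
Solving the system yields a = 4, b = -6.
So f(t) = 4t - 6.
Check: f(2) = 2. ✓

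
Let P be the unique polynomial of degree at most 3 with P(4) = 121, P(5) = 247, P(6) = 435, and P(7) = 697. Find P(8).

1045

Write P(n) = an^3 + bn^2 + cn + d. Substituting each data point gives a linear system:
  64a + 16b + 4c + d = 121
  125a + 25b + 5c + d = 247
  216a + 36b + 6c + d = 435
  343a + 49b + 7c + d = 697
Solving the system yields a = 2, b = 1, c = -5, d = -3.
So P(n) = 2n^3 + n^2 - 5n - 3.
Then P(8) = 1045.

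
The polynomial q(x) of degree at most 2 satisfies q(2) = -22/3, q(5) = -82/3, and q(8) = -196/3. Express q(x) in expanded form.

Write q(x) = ax^2 + bx + c. Substituting each data point gives a linear system:
  4a + 2b + c = -22/3
  25a + 5b + c = -82/3
  64a + 8b + c = -196/3
Solving the system yields a = -1, b = 1/3, c = -4.
So q(x) = -x^2 + (1/3)x - 4.
Check: q(8) = -196/3. ✓

q(x) = -x^2 + (1/3)x - 4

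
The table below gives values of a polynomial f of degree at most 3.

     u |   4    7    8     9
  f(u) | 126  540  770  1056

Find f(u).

Using the Lagrange interpolation formula with nodes 4, 7, 8, 9:
  L_0(u) = (u - 7)(u - 8)(u - 9) / -60
  L_1(u) = (u - 4)(u - 8)(u - 9) / 6
  L_2(u) = (u - 4)(u - 7)(u - 9) / -4
  L_3(u) = (u - 4)(u - 7)(u - 8) / 10
Then f(u) = 126·L_0(u) + 540·L_1(u) + 770·L_2(u) + 1056·L_3(u).
Expanding and collecting terms gives f(u) = u³ + 4u² + u - 6.
Check: f(4) = 126. ✓

f(u) = u^3 + 4u^2 + u - 6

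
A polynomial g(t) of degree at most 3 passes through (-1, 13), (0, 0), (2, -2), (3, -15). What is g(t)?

Write g(t) = at^3 + bt^2 + ct + d. Substituting each data point gives a linear system:
  -a + b - c + d = 13
  d = 0
  8a + 4b + 2c + d = -2
  27a + 9b + 3c + d = -15
Solving the system yields a = -2, b = 6, c = -5, d = 0.
So g(t) = -2t³ + 6t² - 5t.
Check: g(2) = -2. ✓

g(t) = -2t^3 + 6t^2 - 5t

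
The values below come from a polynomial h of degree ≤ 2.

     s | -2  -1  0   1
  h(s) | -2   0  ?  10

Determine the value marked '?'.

On equispaced nodes a degree-2 polynomial has vanishing third forward difference, so
  - h(-2) + 3·h(-1) - 3·h(0) + h(1) = 0.
Substituting the known values and solving for h(0):
  -3·h(0) = -12
  h(0) = 4.

4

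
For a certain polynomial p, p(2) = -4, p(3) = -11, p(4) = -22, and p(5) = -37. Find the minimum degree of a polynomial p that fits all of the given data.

2

Forward differences of the values at n = 2, 3, 4, 5:
  p  : -4  -11  -22  -37
  Δ  : -7  -11  -15
  Δ^2: -4  -4
  Δ^3: 0
The second differences are constant (-4) and nonzero, while all higher differences vanish, so the minimal degree is 2.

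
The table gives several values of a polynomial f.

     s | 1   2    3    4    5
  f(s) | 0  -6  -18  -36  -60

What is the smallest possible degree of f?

Forward differences of the values at s = 1, 2, 3, 4, 5:
  f  : 0  -6  -18  -36  -60
  Δ  : -6  -12  -18  -24
  Δ^2: -6  -6  -6
  Δ^3: 0  0
  Δ^4: 0
The second differences are constant (-6) and nonzero, while all higher differences vanish, so the minimal degree is 2.

2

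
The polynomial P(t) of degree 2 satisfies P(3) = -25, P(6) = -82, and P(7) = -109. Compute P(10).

-214

Write P(t) = at^2 + bt + c. Substituting each data point gives a linear system:
  9a + 3b + c = -25
  36a + 6b + c = -82
  49a + 7b + c = -109
Solving the system yields a = -2, b = -1, c = -4.
So P(t) = -2t² - t - 4.
Then P(10) = -214.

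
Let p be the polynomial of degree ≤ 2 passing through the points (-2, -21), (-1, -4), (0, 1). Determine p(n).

Write p(n) = an^2 + bn + c. Substituting each data point gives a linear system:
  4a - 2b + c = -21
  a - b + c = -4
  c = 1
Solving the system yields a = -6, b = -1, c = 1.
So p(n) = -6n^2 - n + 1.
Check: p(-1) = -4. ✓

p(n) = -6n^2 - n + 1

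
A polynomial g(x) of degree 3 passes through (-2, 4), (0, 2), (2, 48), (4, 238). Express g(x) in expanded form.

g(x) = 2x^3 + 6x^2 + 3x + 2

Using the Lagrange interpolation formula with nodes -2, 0, 2, 4:
  L_0(x) = x(x - 2)(x - 4) / -48
  L_1(x) = (x + 2)(x - 2)(x - 4) / 16
  L_2(x) = (x + 2)x(x - 4) / -16
  L_3(x) = (x + 2)x(x - 2) / 48
Then g(x) = 4·L_0(x) + 2·L_1(x) + 48·L_2(x) + 238·L_3(x).
Expanding and collecting terms gives g(x) = 2x^3 + 6x^2 + 3x + 2.
Check: g(-2) = 4. ✓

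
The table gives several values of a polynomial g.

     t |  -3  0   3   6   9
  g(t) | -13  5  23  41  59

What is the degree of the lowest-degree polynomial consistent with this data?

Forward differences of the values at t = -3, 0, 3, 6, 9:
  g  : -13  5  23  41  59
  Δ  : 18  18  18  18
  Δ^2: 0  0  0
  Δ^3: 0  0
  Δ^4: 0
The first differences are constant (18) and nonzero, while all higher differences vanish, so the minimal degree is 1.

1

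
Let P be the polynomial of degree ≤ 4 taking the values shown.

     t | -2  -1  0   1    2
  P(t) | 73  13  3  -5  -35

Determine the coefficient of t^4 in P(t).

1

Write P(t) = at^4 + bt^3 + ct^2 + dt + e. Substituting each data point gives a linear system:
  16a - 8b + 4c - 2d + e = 73
  a - b + c - d + e = 13
  e = 3
  a + b + c + d + e = -5
  16a + 8b + 4c + 2d + e = -35
Solving the system yields a = 1, b = -6, c = 0, d = -3, e = 3.
So P(t) = t⁴ - 6t³ - 3t + 3.
The leading coefficient is 1.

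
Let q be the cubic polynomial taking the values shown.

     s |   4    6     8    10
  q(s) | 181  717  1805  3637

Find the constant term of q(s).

-3

Write q(s) = as^3 + bs^2 + cs + d. Substituting each data point gives a linear system:
  64a + 16b + 4c + d = 181
  216a + 36b + 6c + d = 717
  512a + 64b + 8c + d = 1805
  1000a + 100b + 10c + d = 3637
Solving the system yields a = 4, b = -3, c = -6, d = -3.
So q(s) = 4s³ - 3s² - 6s - 3.
The constant term is -3.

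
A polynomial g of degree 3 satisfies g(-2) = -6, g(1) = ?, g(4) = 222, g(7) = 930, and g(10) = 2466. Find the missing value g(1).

18

On equispaced nodes a degree-3 polynomial has vanishing fourth forward difference, so
  g(-2) - 4·g(1) + 6·g(4) - 4·g(7) + g(10) = 0.
Substituting the known values and solving for g(1):
  -4·g(1) = -72
  g(1) = 18.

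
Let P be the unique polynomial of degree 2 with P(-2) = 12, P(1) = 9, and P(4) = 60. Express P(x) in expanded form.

Using the Lagrange interpolation formula with nodes -2, 1, 4:
  L_0(x) = (x - 1)(x - 4) / 18
  L_1(x) = (x + 2)(x - 4) / -9
  L_2(x) = (x + 2)(x - 1) / 18
Then P(x) = 12·L_0(x) + 9·L_1(x) + 60·L_2(x).
Expanding and collecting terms gives P(x) = 3x^2 + 2x + 4.
Check: P(-2) = 12. ✓

P(x) = 3x^2 + 2x + 4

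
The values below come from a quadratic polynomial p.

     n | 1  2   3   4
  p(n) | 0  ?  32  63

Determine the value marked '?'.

11

The 3 known points determine the degree-2 polynomial uniquely.
Write p(n) = an^2 + bn + c. Substituting each data point gives a linear system:
  a + b + c = 0
  9a + 3b + c = 32
  16a + 4b + c = 63
Solving the system yields a = 5, b = -4, c = -1.
So p(n) = 5n² - 4n - 1.
Then p(2) = 11.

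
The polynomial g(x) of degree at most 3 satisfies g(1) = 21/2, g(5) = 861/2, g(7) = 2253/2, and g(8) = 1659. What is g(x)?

Using the Lagrange interpolation formula with nodes 1, 5, 7, 8:
  L_0(x) = (x - 5)(x - 7)(x - 8) / -168
  L_1(x) = (x - 1)(x - 7)(x - 8) / 24
  L_2(x) = (x - 1)(x - 5)(x - 8) / -12
  L_3(x) = (x - 1)(x - 5)(x - 7) / 21
Then g(x) = 21/2·L_0(x) + 861/2·L_1(x) + 2253/2·L_2(x) + 1659·L_3(x).
Expanding and collecting terms gives g(x) = 3x³ + (3/2)x² + 3x + 3.
Check: g(7) = 2253/2. ✓

g(x) = 3x^3 + (3/2)x^2 + 3x + 3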